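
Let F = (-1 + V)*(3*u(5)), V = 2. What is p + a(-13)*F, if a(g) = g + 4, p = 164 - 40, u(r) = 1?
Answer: 97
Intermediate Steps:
p = 124
a(g) = 4 + g
F = 3 (F = (-1 + 2)*(3*1) = 1*3 = 3)
p + a(-13)*F = 124 + (4 - 13)*3 = 124 - 9*3 = 124 - 27 = 97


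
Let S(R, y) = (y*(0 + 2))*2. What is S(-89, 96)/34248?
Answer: 16/1427 ≈ 0.011212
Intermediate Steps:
S(R, y) = 4*y (S(R, y) = (y*2)*2 = (2*y)*2 = 4*y)
S(-89, 96)/34248 = (4*96)/34248 = 384*(1/34248) = 16/1427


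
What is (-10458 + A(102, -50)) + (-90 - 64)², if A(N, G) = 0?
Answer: 13258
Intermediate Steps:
(-10458 + A(102, -50)) + (-90 - 64)² = (-10458 + 0) + (-90 - 64)² = -10458 + (-154)² = -10458 + 23716 = 13258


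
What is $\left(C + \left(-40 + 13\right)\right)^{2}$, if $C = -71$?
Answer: $9604$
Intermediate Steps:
$\left(C + \left(-40 + 13\right)\right)^{2} = \left(-71 + \left(-40 + 13\right)\right)^{2} = \left(-71 - 27\right)^{2} = \left(-98\right)^{2} = 9604$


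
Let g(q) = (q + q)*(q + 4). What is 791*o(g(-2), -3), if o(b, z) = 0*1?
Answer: 0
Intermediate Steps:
g(q) = 2*q*(4 + q) (g(q) = (2*q)*(4 + q) = 2*q*(4 + q))
o(b, z) = 0
791*o(g(-2), -3) = 791*0 = 0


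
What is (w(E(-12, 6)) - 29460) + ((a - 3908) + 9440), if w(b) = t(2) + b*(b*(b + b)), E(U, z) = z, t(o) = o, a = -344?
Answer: -23838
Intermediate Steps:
w(b) = 2 + 2*b³ (w(b) = 2 + b*(b*(b + b)) = 2 + b*(b*(2*b)) = 2 + b*(2*b²) = 2 + 2*b³)
(w(E(-12, 6)) - 29460) + ((a - 3908) + 9440) = ((2 + 2*6³) - 29460) + ((-344 - 3908) + 9440) = ((2 + 2*216) - 29460) + (-4252 + 9440) = ((2 + 432) - 29460) + 5188 = (434 - 29460) + 5188 = -29026 + 5188 = -23838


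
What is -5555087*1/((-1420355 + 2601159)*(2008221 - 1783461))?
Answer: -5555087/265397507040 ≈ -2.0931e-5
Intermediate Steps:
-5555087*1/((-1420355 + 2601159)*(2008221 - 1783461)) = -5555087/(1180804*224760) = -5555087/265397507040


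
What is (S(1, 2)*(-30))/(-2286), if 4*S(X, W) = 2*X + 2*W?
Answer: 5/254 ≈ 0.019685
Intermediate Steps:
S(X, W) = W/2 + X/2 (S(X, W) = (2*X + 2*W)/4 = (2*W + 2*X)/4 = W/2 + X/2)
(S(1, 2)*(-30))/(-2286) = (((½)*2 + (½)*1)*(-30))/(-2286) = ((1 + ½)*(-30))*(-1/2286) = ((3/2)*(-30))*(-1/2286) = -45*(-1/2286) = 5/254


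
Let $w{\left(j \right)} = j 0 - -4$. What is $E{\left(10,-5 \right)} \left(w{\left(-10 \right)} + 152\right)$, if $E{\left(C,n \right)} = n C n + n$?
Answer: $38220$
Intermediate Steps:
$E{\left(C,n \right)} = n + C n^{2}$ ($E{\left(C,n \right)} = C n n + n = C n^{2} + n = n + C n^{2}$)
$w{\left(j \right)} = 4$ ($w{\left(j \right)} = 0 + 4 = 4$)
$E{\left(10,-5 \right)} \left(w{\left(-10 \right)} + 152\right) = - 5 \left(1 + 10 \left(-5\right)\right) \left(4 + 152\right) = - 5 \left(1 - 50\right) 156 = \left(-5\right) \left(-49\right) 156 = 245 \cdot 156 = 38220$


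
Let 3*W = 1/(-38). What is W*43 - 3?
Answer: -385/114 ≈ -3.3772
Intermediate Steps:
W = -1/114 (W = (1/3)/(-38) = (1/3)*(-1/38) = -1/114 ≈ -0.0087719)
W*43 - 3 = -1/114*43 - 3 = -43/114 - 3 = -385/114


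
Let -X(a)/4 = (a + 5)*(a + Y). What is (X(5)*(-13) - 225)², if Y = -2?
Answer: 1782225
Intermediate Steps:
X(a) = -4*(-2 + a)*(5 + a) (X(a) = -4*(a + 5)*(a - 2) = -4*(5 + a)*(-2 + a) = -4*(-2 + a)*(5 + a))
(X(5)*(-13) - 225)² = ((40 - 12*5 - 4*5²)*(-13) - 225)² = ((40 - 60 - 4*25)*(-13) - 225)² = ((40 - 60 - 100)*(-13) - 225)² = (-120*(-13) - 225)² = (1560 - 225)² = 1335² = 1782225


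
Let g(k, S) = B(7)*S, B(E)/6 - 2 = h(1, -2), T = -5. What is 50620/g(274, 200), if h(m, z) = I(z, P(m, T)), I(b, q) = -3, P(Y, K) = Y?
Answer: -2531/60 ≈ -42.183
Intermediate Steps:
h(m, z) = -3
B(E) = -6 (B(E) = 12 + 6*(-3) = 12 - 18 = -6)
g(k, S) = -6*S
50620/g(274, 200) = 50620/((-6*200)) = 50620/(-1200) = 50620*(-1/1200) = -2531/60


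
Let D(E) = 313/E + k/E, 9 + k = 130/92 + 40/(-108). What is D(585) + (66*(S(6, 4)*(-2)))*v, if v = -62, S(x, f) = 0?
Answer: 378863/726570 ≈ 0.52144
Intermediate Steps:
k = -9883/1242 (k = -9 + (130/92 + 40/(-108)) = -9 + (130*(1/92) + 40*(-1/108)) = -9 + (65/46 - 10/27) = -9 + 1295/1242 = -9883/1242 ≈ -7.9573)
D(E) = 378863/(1242*E) (D(E) = 313/E - 9883/(1242*E) = 378863/(1242*E))
D(585) + (66*(S(6, 4)*(-2)))*v = (378863/1242)/585 + (66*(0*(-2)))*(-62) = (378863/1242)*(1/585) + (66*0)*(-62) = 378863/726570 + 0*(-62) = 378863/726570 + 0 = 378863/726570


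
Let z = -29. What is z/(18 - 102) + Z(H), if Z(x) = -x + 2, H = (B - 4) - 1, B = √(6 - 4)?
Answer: 617/84 - √2 ≈ 5.9310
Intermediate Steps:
B = √2 ≈ 1.4142
H = -5 + √2 (H = (√2 - 4) - 1 = (-4 + √2) - 1 = -5 + √2 ≈ -3.5858)
Z(x) = 2 - x
z/(18 - 102) + Z(H) = -29/(18 - 102) + (2 - (-5 + √2)) = -29/(-84) + (2 + (5 - √2)) = -1/84*(-29) + (7 - √2) = 29/84 + (7 - √2) = 617/84 - √2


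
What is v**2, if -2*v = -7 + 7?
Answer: 0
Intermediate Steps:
v = 0 (v = -(-7 + 7)/2 = -1/2*0 = 0)
v**2 = 0**2 = 0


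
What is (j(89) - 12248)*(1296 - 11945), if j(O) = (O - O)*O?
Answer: 130428952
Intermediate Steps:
j(O) = 0 (j(O) = 0*O = 0)
(j(89) - 12248)*(1296 - 11945) = (0 - 12248)*(1296 - 11945) = -12248*(-10649) = 130428952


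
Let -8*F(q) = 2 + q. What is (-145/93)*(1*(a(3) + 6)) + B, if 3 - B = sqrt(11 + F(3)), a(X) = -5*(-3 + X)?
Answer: -197/31 - sqrt(166)/4 ≈ -9.5759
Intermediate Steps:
a(X) = 15 - 5*X
F(q) = -1/4 - q/8 (F(q) = -(2 + q)/8 = -1/4 - q/8)
B = 3 - sqrt(166)/4 (B = 3 - sqrt(11 + (-1/4 - 1/8*3)) = 3 - sqrt(11 + (-1/4 - 3/8)) = 3 - sqrt(11 - 5/8) = 3 - sqrt(83/8) = 3 - sqrt(166)/4 ≈ -0.22102)
(-145/93)*(1*(a(3) + 6)) + B = (-145/93)*(1*((15 - 5*3) + 6)) + (3 - sqrt(166)/4) = (-145*1/93)*(1*((15 - 15) + 6)) + (3 - sqrt(166)/4) = -145*(0 + 6)/93 + (3 - sqrt(166)/4) = -145*6/93 + (3 - sqrt(166)/4) = -145/93*6 + (3 - sqrt(166)/4) = -290/31 + (3 - sqrt(166)/4) = -197/31 - sqrt(166)/4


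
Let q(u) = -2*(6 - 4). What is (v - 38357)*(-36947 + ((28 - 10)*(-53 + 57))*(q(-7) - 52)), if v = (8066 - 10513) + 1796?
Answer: 1598508832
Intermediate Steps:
q(u) = -4 (q(u) = -2*2 = -4)
v = -651 (v = -2447 + 1796 = -651)
(v - 38357)*(-36947 + ((28 - 10)*(-53 + 57))*(q(-7) - 52)) = (-651 - 38357)*(-36947 + ((28 - 10)*(-53 + 57))*(-4 - 52)) = -39008*(-36947 + (18*4)*(-56)) = -39008*(-36947 + 72*(-56)) = -39008*(-36947 - 4032) = -39008*(-40979) = 1598508832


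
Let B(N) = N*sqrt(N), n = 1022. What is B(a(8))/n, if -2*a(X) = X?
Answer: -4*I/511 ≈ -0.0078278*I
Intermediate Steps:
a(X) = -X/2
B(N) = N**(3/2)
B(a(8))/n = (-1/2*8)**(3/2)/1022 = (-4)**(3/2)*(1/1022) = -8*I*(1/1022) = -4*I/511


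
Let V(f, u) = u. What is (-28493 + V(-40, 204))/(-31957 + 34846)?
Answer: -28289/2889 ≈ -9.7920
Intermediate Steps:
(-28493 + V(-40, 204))/(-31957 + 34846) = (-28493 + 204)/(-31957 + 34846) = -28289/2889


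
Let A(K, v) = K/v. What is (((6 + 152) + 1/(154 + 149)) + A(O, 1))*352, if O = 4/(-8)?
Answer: 16798672/303 ≈ 55441.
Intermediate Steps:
O = -½ (O = 4*(-⅛) = -½ ≈ -0.50000)
(((6 + 152) + 1/(154 + 149)) + A(O, 1))*352 = (((6 + 152) + 1/(154 + 149)) - ½/1)*352 = ((158 + 1/303) - ½*1)*352 = ((158 + 1/303) - ½)*352 = (47875/303 - ½)*352 = (95447/606)*352 = 16798672/303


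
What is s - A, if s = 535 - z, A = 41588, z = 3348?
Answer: -44401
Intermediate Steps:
s = -2813 (s = 535 - 1*3348 = 535 - 3348 = -2813)
s - A = -2813 - 1*41588 = -2813 - 41588 = -44401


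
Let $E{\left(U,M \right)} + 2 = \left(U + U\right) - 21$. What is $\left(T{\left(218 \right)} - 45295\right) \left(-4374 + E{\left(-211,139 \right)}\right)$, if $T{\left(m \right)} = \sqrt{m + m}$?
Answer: $218276605 - 9638 \sqrt{109} \approx 2.1818 \cdot 10^{8}$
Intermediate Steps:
$E{\left(U,M \right)} = -23 + 2 U$ ($E{\left(U,M \right)} = -2 + \left(\left(U + U\right) - 21\right) = -2 + \left(2 U - 21\right) = -2 + \left(-21 + 2 U\right) = -23 + 2 U$)
$T{\left(m \right)} = \sqrt{2} \sqrt{m}$ ($T{\left(m \right)} = \sqrt{2 m} = \sqrt{2} \sqrt{m}$)
$\left(T{\left(218 \right)} - 45295\right) \left(-4374 + E{\left(-211,139 \right)}\right) = \left(\sqrt{2} \sqrt{218} - 45295\right) \left(-4374 + \left(-23 + 2 \left(-211\right)\right)\right) = \left(2 \sqrt{109} - 45295\right) \left(-4374 - 445\right) = \left(-45295 + 2 \sqrt{109}\right) \left(-4374 - 445\right) = \left(-45295 + 2 \sqrt{109}\right) \left(-4819\right) = 218276605 - 9638 \sqrt{109}$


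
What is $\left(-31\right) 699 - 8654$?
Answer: $-30323$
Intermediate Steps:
$\left(-31\right) 699 - 8654 = -21669 - 8654 = -30323$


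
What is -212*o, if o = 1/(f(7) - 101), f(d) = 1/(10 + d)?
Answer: 901/429 ≈ 2.1002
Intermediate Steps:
o = -17/1716 (o = 1/(1/(10 + 7) - 101) = 1/(1/17 - 101) = 1/(-1716/17) = -17/1716 ≈ -0.0099068)
-212*o = -212*(-17/1716) = 901/429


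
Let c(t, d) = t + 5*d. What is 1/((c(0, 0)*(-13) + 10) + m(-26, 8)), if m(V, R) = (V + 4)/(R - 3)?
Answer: 5/28 ≈ 0.17857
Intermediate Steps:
m(V, R) = (4 + V)/(-3 + R)
1/((c(0, 0)*(-13) + 10) + m(-26, 8)) = 1/(((0 + 5*0)*(-13) + 10) + (4 - 26)/(-3 + 8)) = 1/(((0 + 0)*(-13) + 10) - 22/5) = 1/((0*(-13) + 10) + (⅕)*(-22)) = 1/((0 + 10) - 22/5) = 1/(10 - 22/5) = 1/(28/5) = 5/28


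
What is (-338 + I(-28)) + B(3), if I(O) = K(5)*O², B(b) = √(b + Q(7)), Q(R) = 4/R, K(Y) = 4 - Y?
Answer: -1122 + 5*√7/7 ≈ -1120.1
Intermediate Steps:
B(b) = √(4/7 + b) (B(b) = √(b + 4/7) = √(4/7 + b))
I(O) = -O² (I(O) = (4 - 1*5)*O² = (4 - 5)*O² = -O²)
(-338 + I(-28)) + B(3) = (-338 - 1*(-28)²) + √(28 + 49*3)/7 = (-338 - 1*784) + √(28 + 147)/7 = (-338 - 784) + √175/7 = -1122 + (5*√7)/7 = -1122 + 5*√7/7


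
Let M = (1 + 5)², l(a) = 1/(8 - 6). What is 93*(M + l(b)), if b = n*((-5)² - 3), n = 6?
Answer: 6789/2 ≈ 3394.5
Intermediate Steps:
b = 132 (b = 6*((-5)² - 3) = 6*(25 - 3) = 6*22 = 132)
l(a) = ½ (l(a) = 1/2 = ½)
M = 36 (M = 6² = 36)
93*(M + l(b)) = 93*(36 + ½) = 93*(73/2) = 6789/2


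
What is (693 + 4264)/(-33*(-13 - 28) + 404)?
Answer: 4957/1757 ≈ 2.8213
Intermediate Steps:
(693 + 4264)/(-33*(-13 - 28) + 404) = 4957/(-33*(-41) + 404) = 4957/(1353 + 404) = 4957/1757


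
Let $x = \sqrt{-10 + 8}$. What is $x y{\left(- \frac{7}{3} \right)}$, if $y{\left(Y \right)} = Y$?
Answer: $- \frac{7 i \sqrt{2}}{3} \approx - 3.2998 i$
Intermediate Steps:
$x = i \sqrt{2}$ ($x = \sqrt{-2} = i \sqrt{2} \approx 1.4142 i$)
$x y{\left(- \frac{7}{3} \right)} = i \sqrt{2} \left(- \frac{7}{3}\right) = - \frac{7 i \sqrt{2}}{3}$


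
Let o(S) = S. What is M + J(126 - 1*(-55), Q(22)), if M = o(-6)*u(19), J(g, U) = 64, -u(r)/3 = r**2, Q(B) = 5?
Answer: 6562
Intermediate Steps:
u(r) = -3*r**2
M = 6498 (M = -(-18)*19**2 = -(-18)*361 = -6*(-1083) = 6498)
M + J(126 - 1*(-55), Q(22)) = 6498 + 64 = 6562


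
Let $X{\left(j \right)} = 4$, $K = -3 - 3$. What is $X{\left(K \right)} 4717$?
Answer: $18868$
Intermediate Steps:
$K = -6$
$X{\left(K \right)} 4717 = 4 \cdot 4717 = 18868$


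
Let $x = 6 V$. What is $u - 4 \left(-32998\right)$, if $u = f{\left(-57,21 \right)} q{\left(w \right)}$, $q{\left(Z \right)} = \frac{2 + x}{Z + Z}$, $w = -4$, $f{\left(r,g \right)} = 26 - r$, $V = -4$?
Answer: $\frac{528881}{4} \approx 1.3222 \cdot 10^{5}$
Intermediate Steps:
$x = -24$ ($x = 6 \left(-4\right) = -24$)
$q{\left(Z \right)} = - \frac{11}{Z}$ ($q{\left(Z \right)} = \frac{2 - 24}{Z + Z} = - \frac{22}{2 Z} = - 22 \frac{1}{2 Z} = - \frac{11}{Z}$)
$u = \frac{913}{4}$ ($u = \left(26 - -57\right) \left(- \frac{11}{-4}\right) = \left(26 + 57\right) \left(\left(-11\right) \left(- \frac{1}{4}\right)\right) = 83 \cdot \frac{11}{4} = \frac{913}{4} \approx 228.25$)
$u - 4 \left(-32998\right) = \frac{913}{4} - 4 \left(-32998\right) = \frac{913}{4} - -131992 = \frac{913}{4} + 131992 = \frac{528881}{4}$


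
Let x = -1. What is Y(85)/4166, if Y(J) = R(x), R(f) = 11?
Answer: 11/4166 ≈ 0.0026404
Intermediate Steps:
Y(J) = 11
Y(85)/4166 = 11/4166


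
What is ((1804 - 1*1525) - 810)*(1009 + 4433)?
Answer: -2889702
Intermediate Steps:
((1804 - 1*1525) - 810)*(1009 + 4433) = ((1804 - 1525) - 810)*5442 = (279 - 810)*5442 = -531*5442 = -2889702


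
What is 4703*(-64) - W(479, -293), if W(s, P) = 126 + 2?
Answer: -301120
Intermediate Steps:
W(s, P) = 128
4703*(-64) - W(479, -293) = 4703*(-64) - 1*128 = -300992 - 128 = -301120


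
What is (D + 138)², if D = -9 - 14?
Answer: 13225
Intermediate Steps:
D = -23
(D + 138)² = (-23 + 138)² = 115² = 13225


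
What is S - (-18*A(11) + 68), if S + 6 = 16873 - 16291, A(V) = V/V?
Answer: 526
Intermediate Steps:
A(V) = 1
S = 576 (S = -6 + (16873 - 16291) = -6 + 582 = 576)
S - (-18*A(11) + 68) = 576 - (-18*1 + 68) = 576 - (-18 + 68) = 576 - 1*50 = 576 - 50 = 526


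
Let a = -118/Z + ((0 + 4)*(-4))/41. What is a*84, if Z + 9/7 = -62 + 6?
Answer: 2305800/16441 ≈ 140.25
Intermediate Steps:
Z = -401/7 (Z = -9/7 + (-62 + 6) = -9/7 - 56 = -401/7 ≈ -57.286)
a = 27450/16441 (a = -118/(-401/7) + ((0 + 4)*(-4))/41 = -118*(-7/401) + (4*(-4))*(1/41) = 826/401 - 16*1/41 = 826/401 - 16/41 = 27450/16441 ≈ 1.6696)
a*84 = (27450/16441)*84 = 2305800/16441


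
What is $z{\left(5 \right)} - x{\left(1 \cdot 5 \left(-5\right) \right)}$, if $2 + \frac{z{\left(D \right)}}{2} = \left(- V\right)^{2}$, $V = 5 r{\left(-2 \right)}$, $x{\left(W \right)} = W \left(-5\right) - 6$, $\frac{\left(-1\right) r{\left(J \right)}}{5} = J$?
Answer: $4877$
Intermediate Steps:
$r{\left(J \right)} = - 5 J$
$x{\left(W \right)} = -6 - 5 W$ ($x{\left(W \right)} = - 5 W - 6 = -6 - 5 W$)
$V = 50$ ($V = 5 \left(\left(-5\right) \left(-2\right)\right) = 5 \cdot 10 = 50$)
$z{\left(D \right)} = 4996$ ($z{\left(D \right)} = -4 + 2 \left(\left(-1\right) 50\right)^{2} = -4 + 2 \left(-50\right)^{2} = -4 + 2 \cdot 2500 = -4 + 5000 = 4996$)
$z{\left(5 \right)} - x{\left(1 \cdot 5 \left(-5\right) \right)} = 4996 - \left(-6 - 5 \cdot 1 \cdot 5 \left(-5\right)\right) = 4996 - \left(-6 - 5 \cdot 5 \left(-5\right)\right) = 4996 - \left(-6 - -125\right) = 4996 - \left(-6 + 125\right) = 4996 - 119 = 4877$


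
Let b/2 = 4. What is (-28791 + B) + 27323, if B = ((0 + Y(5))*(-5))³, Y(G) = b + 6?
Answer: -344468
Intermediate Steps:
b = 8 (b = 2*4 = 8)
Y(G) = 14 (Y(G) = 8 + 6 = 14)
B = -343000 (B = ((0 + 14)*(-5))³ = (14*(-5))³ = (-70)³ = -343000)
(-28791 + B) + 27323 = (-28791 - 343000) + 27323 = -371791 + 27323 = -344468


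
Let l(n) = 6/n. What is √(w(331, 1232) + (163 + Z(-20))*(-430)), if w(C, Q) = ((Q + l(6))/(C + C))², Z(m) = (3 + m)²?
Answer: I*√85175583551/662 ≈ 440.86*I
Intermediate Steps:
w(C, Q) = (1 + Q)²/(4*C²) (w(C, Q) = ((Q + 6/6)/(C + C))² = ((Q + 6*(⅙))/((2*C)))² = ((Q + 1)*(1/(2*C)))² = ((1 + Q)*(1/(2*C)))² = ((1 + Q)/(2*C))² = (1 + Q)²/(4*C²))
√(w(331, 1232) + (163 + Z(-20))*(-430)) = √((¼)*(1 + 1232)²/331² + (163 + (3 - 20)²)*(-430)) = √((¼)*(1/109561)*1233² + (163 + (-17)²)*(-430)) = √((¼)*(1/109561)*1520289 + (163 + 289)*(-430)) = √(1520289/438244 + 452*(-430)) = √(1520289/438244 - 194360) = √(-85175583551/438244) = I*√85175583551/662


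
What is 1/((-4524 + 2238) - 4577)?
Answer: -1/6863 ≈ -0.00014571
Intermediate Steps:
1/((-4524 + 2238) - 4577) = 1/(-2286 - 4577) = 1/(-6863) = -1/6863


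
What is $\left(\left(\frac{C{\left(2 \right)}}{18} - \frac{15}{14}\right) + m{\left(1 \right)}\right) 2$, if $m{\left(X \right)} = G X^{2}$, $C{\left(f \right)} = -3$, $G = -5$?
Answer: $- \frac{262}{21} \approx -12.476$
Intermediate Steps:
$m{\left(X \right)} = - 5 X^{2}$
$\left(\left(\frac{C{\left(2 \right)}}{18} - \frac{15}{14}\right) + m{\left(1 \right)}\right) 2 = \left(\left(- \frac{3}{18} - \frac{15}{14}\right) - 5 \cdot 1^{2}\right) 2 = \left(\left(\left(-3\right) \frac{1}{18} - \frac{15}{14}\right) - 5\right) 2 = \left(\left(- \frac{1}{6} - \frac{15}{14}\right) - 5\right) 2 = \left(- \frac{26}{21} - 5\right) 2 = \left(- \frac{131}{21}\right) 2 = - \frac{262}{21}$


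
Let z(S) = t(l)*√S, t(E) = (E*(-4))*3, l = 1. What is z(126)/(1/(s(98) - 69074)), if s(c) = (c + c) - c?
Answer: 2483136*√14 ≈ 9.2910e+6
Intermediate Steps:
s(c) = c (s(c) = 2*c - c = c)
t(E) = -12*E (t(E) = -4*E*3 = -12*E)
z(S) = -12*√S (z(S) = (-12*1)*√S = -12*√S)
z(126)/(1/(s(98) - 69074)) = (-36*√14)/(1/(98 - 69074)) = (-36*√14)/(1/(-68976)) = (-36*√14)/(-1/68976) = -36*√14*(-68976) = 2483136*√14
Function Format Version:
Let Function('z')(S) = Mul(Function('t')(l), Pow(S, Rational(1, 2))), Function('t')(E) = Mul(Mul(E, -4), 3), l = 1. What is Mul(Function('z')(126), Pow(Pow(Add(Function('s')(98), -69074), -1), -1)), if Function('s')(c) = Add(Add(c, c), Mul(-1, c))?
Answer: Mul(2483136, Pow(14, Rational(1, 2))) ≈ 9.2910e+6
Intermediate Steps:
Function('s')(c) = c (Function('s')(c) = Add(Mul(2, c), Mul(-1, c)) = c)
Function('t')(E) = Mul(-12, E) (Function('t')(E) = Mul(Mul(-4, E), 3) = Mul(-12, E))
Function('z')(S) = Mul(-12, Pow(S, Rational(1, 2))) (Function('z')(S) = Mul(Mul(-12, 1), Pow(S, Rational(1, 2))) = Mul(-12, Pow(S, Rational(1, 2))))
Mul(Function('z')(126), Pow(Pow(Add(Function('s')(98), -69074), -1), -1)) = Mul(Mul(-12, Pow(126, Rational(1, 2))), Pow(Pow(Add(98, -69074), -1), -1)) = Mul(Mul(-12, Mul(3, Pow(14, Rational(1, 2)))), Pow(Pow(-68976, -1), -1)) = Mul(Mul(-36, Pow(14, Rational(1, 2))), Pow(Rational(-1, 68976), -1)) = Mul(Mul(-36, Pow(14, Rational(1, 2))), -68976) = Mul(2483136, Pow(14, Rational(1, 2)))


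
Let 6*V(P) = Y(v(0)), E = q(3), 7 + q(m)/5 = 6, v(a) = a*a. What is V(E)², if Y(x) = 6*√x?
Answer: 0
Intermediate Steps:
v(a) = a²
q(m) = -5 (q(m) = -35 + 5*6 = -35 + 30 = -5)
E = -5
V(P) = 0 (V(P) = (6*√(0²))/6 = (6*√0)/6 = (6*0)/6 = (⅙)*0 = 0)
V(E)² = 0² = 0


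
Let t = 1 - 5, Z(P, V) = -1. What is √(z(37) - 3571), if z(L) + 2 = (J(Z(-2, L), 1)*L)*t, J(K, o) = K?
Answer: 5*I*√137 ≈ 58.523*I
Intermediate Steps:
t = -4
z(L) = -2 + 4*L (z(L) = -2 - L*(-4) = -2 + 4*L)
√(z(37) - 3571) = √((-2 + 4*37) - 3571) = √((-2 + 148) - 3571) = √(146 - 3571) = √(-3425) = 5*I*√137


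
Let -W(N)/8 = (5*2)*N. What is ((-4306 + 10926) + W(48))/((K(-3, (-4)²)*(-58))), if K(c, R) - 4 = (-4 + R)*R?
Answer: -695/2842 ≈ -0.24455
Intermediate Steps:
K(c, R) = 4 + R*(-4 + R) (K(c, R) = 4 + (-4 + R)*R = 4 + R*(-4 + R))
W(N) = -80*N (W(N) = -8*5*2*N = -80*N)
((-4306 + 10926) + W(48))/((K(-3, (-4)²)*(-58))) = ((-4306 + 10926) - 80*48)/(((4 + ((-4)²)² - 4*(-4)²)*(-58))) = (6620 - 3840)/(((4 + 16² - 4*16)*(-58))) = 2780/(((4 + 256 - 64)*(-58))) = 2780/((196*(-58))) = 2780/(-11368) = 2780*(-1/11368) = -695/2842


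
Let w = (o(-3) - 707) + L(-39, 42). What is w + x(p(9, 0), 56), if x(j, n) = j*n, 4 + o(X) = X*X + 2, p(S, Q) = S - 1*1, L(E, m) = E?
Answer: -291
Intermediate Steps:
p(S, Q) = -1 + S (p(S, Q) = S - 1 = -1 + S)
o(X) = -2 + X² (o(X) = -4 + (X*X + 2) = -4 + (X² + 2) = -4 + (2 + X²) = -2 + X²)
w = -739 (w = ((-2 + (-3)²) - 707) - 39 = ((-2 + 9) - 707) - 39 = (7 - 707) - 39 = -700 - 39 = -739)
w + x(p(9, 0), 56) = -739 + (-1 + 9)*56 = -739 + 8*56 = -739 + 448 = -291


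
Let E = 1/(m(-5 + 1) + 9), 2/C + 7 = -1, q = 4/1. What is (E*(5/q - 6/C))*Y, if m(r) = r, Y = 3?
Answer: 303/20 ≈ 15.150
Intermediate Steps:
q = 4 (q = 4*1 = 4)
C = -1/4 (C = 2/(-7 - 1) = 2/(-8) = 2*(-1/8) = -1/4 ≈ -0.25000)
E = 1/5 (E = 1/((-5 + 1) + 9) = 1/(-4 + 9) = 1/5 ≈ 0.20000)
(E*(5/q - 6/C))*Y = ((5/4 - 6/(-1/4))/5)*3 = ((5*(1/4) - 6*(-4))/5)*3 = ((5/4 + 24)/5)*3 = ((1/5)*(101/4))*3 = (101/20)*3 = 303/20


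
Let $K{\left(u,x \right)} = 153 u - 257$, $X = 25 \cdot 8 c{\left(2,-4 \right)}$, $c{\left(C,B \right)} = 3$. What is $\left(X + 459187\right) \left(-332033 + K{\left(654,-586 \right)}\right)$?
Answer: $-106775415436$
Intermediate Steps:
$X = 600$ ($X = 25 \cdot 8 \cdot 3 = 200 \cdot 3 = 600$)
$K{\left(u,x \right)} = -257 + 153 u$
$\left(X + 459187\right) \left(-332033 + K{\left(654,-586 \right)}\right) = \left(600 + 459187\right) \left(-332033 + \left(-257 + 153 \cdot 654\right)\right) = 459787 \left(-332033 + \left(-257 + 100062\right)\right) = 459787 \left(-332033 + 99805\right) = 459787 \left(-232228\right) = -106775415436$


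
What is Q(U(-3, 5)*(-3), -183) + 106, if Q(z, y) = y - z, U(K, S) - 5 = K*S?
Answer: -107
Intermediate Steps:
U(K, S) = 5 + K*S
Q(U(-3, 5)*(-3), -183) + 106 = (-183 - (5 - 3*5)*(-3)) + 106 = (-183 - (5 - 15)*(-3)) + 106 = (-183 - (-10)*(-3)) + 106 = (-183 - 1*30) + 106 = (-183 - 30) + 106 = -213 + 106 = -107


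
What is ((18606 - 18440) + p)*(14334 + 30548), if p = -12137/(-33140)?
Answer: 123725693257/16570 ≈ 7.4668e+6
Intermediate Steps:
p = 12137/33140 (p = -12137*(-1/33140) = 12137/33140 ≈ 0.36623)
((18606 - 18440) + p)*(14334 + 30548) = ((18606 - 18440) + 12137/33140)*(14334 + 30548) = (166 + 12137/33140)*44882 = (5513377/33140)*44882 = 123725693257/16570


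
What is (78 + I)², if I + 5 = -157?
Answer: 7056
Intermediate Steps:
I = -162 (I = -5 - 157 = -162)
(78 + I)² = (78 - 162)² = (-84)² = 7056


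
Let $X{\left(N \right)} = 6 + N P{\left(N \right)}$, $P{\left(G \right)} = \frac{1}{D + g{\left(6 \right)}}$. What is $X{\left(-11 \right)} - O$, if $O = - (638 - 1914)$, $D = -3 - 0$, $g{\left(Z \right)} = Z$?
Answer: $- \frac{3821}{3} \approx -1273.7$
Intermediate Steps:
$D = -3$ ($D = -3 + 0 = -3$)
$P{\left(G \right)} = \frac{1}{3}$ ($P{\left(G \right)} = \frac{1}{-3 + 6} = \frac{1}{3}$)
$O = 1276$ ($O = - (638 - 1914) = \left(-1\right) \left(-1276\right) = 1276$)
$X{\left(N \right)} = 6 + \frac{N}{3}$ ($X{\left(N \right)} = 6 + N \frac{1}{3} = 6 + \frac{N}{3}$)
$X{\left(-11 \right)} - O = \left(6 + \frac{1}{3} \left(-11\right)\right) - 1276 = \left(6 - \frac{11}{3}\right) - 1276 = \frac{7}{3} - 1276 = - \frac{3821}{3}$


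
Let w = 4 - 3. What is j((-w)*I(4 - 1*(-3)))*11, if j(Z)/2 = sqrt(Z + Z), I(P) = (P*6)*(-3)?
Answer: 132*sqrt(7) ≈ 349.24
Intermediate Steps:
I(P) = -18*P (I(P) = (6*P)*(-3) = -18*P)
w = 1
j(Z) = 2*sqrt(2)*sqrt(Z) (j(Z) = 2*sqrt(Z + Z) = 2*sqrt(2*Z) = 2*(sqrt(2)*sqrt(Z)) = 2*sqrt(2)*sqrt(Z))
j((-w)*I(4 - 1*(-3)))*11 = (2*sqrt(2)*sqrt((-1*1)*(-18*(4 - 1*(-3)))))*11 = (2*sqrt(2)*sqrt(-(-18)*(4 + 3)))*11 = (2*sqrt(2)*sqrt(-(-18)*7))*11 = (2*sqrt(2)*sqrt(-1*(-126)))*11 = (2*sqrt(2)*sqrt(126))*11 = (2*sqrt(2)*(3*sqrt(14)))*11 = (12*sqrt(7))*11 = 132*sqrt(7)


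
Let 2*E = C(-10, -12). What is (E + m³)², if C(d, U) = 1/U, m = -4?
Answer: 2362369/576 ≈ 4101.3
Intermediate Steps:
E = -1/24 (E = (½)/(-12) = (½)*(-1/12) = -1/24 ≈ -0.041667)
(E + m³)² = (-1/24 + (-4)³)² = (-1/24 - 64)² = (-1537/24)² = 2362369/576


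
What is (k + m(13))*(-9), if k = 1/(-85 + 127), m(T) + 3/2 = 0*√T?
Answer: 93/7 ≈ 13.286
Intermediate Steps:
m(T) = -3/2 (m(T) = -3/2 + 0*√T = -3/2 + 0 = -3/2)
k = 1/42 ≈ 0.023810
(k + m(13))*(-9) = (1/42 - 3/2)*(-9) = -31/21*(-9) = 93/7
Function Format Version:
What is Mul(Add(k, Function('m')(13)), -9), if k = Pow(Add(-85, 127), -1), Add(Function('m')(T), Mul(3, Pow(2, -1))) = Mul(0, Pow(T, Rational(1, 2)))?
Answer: Rational(93, 7) ≈ 13.286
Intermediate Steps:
Function('m')(T) = Rational(-3, 2) (Function('m')(T) = Add(Rational(-3, 2), Mul(0, Pow(T, Rational(1, 2)))) = Add(Rational(-3, 2), 0) = Rational(-3, 2))
k = Rational(1, 42) (k = Pow(42, -1) = Rational(1, 42) ≈ 0.023810)
Mul(Add(k, Function('m')(13)), -9) = Mul(Add(Rational(1, 42), Rational(-3, 2)), -9) = Mul(Rational(-31, 21), -9) = Rational(93, 7)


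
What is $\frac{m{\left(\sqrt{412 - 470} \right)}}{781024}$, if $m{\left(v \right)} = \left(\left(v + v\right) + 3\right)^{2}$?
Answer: $- \frac{223}{781024} + \frac{3 i \sqrt{58}}{195256} \approx -0.00028552 + 0.00011701 i$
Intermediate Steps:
$m{\left(v \right)} = \left(3 + 2 v\right)^{2}$ ($m{\left(v \right)} = \left(2 v + 3\right)^{2} = \left(3 + 2 v\right)^{2}$)
$\frac{m{\left(\sqrt{412 - 470} \right)}}{781024} = \frac{\left(3 + 2 \sqrt{412 - 470}\right)^{2}}{781024} = \left(3 + 2 \sqrt{-58}\right)^{2} \cdot \frac{1}{781024} = \left(3 + 2 i \sqrt{58}\right)^{2} \cdot \frac{1}{781024} = \frac{\left(3 + 2 i \sqrt{58}\right)^{2}}{781024}$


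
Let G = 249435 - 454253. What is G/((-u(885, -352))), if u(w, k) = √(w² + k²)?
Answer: 204818*√907129/907129 ≈ 215.05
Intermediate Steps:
u(w, k) = √(k² + w²)
G = -204818
G/((-u(885, -352))) = -204818*(-1/√((-352)² + 885²)) = -204818*(-1/√(123904 + 783225)) = -204818*(-√907129/907129) = -(-204818)*√907129/907129 = 204818*√907129/907129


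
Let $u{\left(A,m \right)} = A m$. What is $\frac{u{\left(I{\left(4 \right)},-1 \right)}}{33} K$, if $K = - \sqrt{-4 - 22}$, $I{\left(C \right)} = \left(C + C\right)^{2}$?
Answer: $\frac{64 i \sqrt{26}}{33} \approx 9.889 i$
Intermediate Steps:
$I{\left(C \right)} = 4 C^{2}$ ($I{\left(C \right)} = \left(2 C\right)^{2} = 4 C^{2}$)
$K = - i \sqrt{26}$ ($K = - \sqrt{-26} = - i \sqrt{26} \approx - 5.099 i$)
$\frac{u{\left(I{\left(4 \right)},-1 \right)}}{33} K = \frac{4 \cdot 4^{2} \left(-1\right)}{33} \left(- i \sqrt{26}\right) = 4 \cdot 16 \left(-1\right) \frac{1}{33} \left(- i \sqrt{26}\right) = 64 \left(-1\right) \frac{1}{33} \left(- i \sqrt{26}\right) = \left(-64\right) \frac{1}{33} \left(- i \sqrt{26}\right) = - \frac{64 \left(- i \sqrt{26}\right)}{33} = \frac{64 i \sqrt{26}}{33}$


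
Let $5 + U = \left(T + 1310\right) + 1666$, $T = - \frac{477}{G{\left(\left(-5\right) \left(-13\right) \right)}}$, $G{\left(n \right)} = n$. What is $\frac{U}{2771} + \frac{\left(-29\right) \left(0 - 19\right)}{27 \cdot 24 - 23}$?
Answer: $\frac{43928423}{22514375} \approx 1.9511$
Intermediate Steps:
$T = - \frac{477}{65}$ ($T = - \frac{477}{\left(-5\right) \left(-13\right)} = - \frac{477}{65} \approx -7.3385$)
$U = \frac{192638}{65}$ ($U = -5 + \left(\left(- \frac{477}{65} + 1310\right) + 1666\right) = -5 + \left(\frac{84673}{65} + 1666\right) = -5 + \frac{192963}{65} = \frac{192638}{65} \approx 2963.7$)
$\frac{U}{2771} + \frac{\left(-29\right) \left(0 - 19\right)}{27 \cdot 24 - 23} = \frac{192638}{65 \cdot 2771} + \frac{\left(-29\right) \left(0 - 19\right)}{27 \cdot 24 - 23} = \frac{192638}{65} \cdot \frac{1}{2771} + \frac{\left(-29\right) \left(-19\right)}{648 - 23} = \frac{192638}{180115} + \frac{551}{625} = \frac{43928423}{22514375}$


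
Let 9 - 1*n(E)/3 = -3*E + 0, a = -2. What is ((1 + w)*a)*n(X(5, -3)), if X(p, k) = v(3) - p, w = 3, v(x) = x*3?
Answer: -504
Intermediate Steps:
v(x) = 3*x
X(p, k) = 9 - p (X(p, k) = 3*3 - p = 9 - p)
n(E) = 27 + 9*E (n(E) = 27 - 3*(-3*E + 0) = 27 - (-9)*E = 27 + 9*E)
((1 + w)*a)*n(X(5, -3)) = ((1 + 3)*(-2))*(27 + 9*(9 - 1*5)) = (4*(-2))*(27 + 9*(9 - 5)) = -8*(27 + 9*4) = -8*(27 + 36) = -8*63 = -504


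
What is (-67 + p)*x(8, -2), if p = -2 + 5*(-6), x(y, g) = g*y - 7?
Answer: 2277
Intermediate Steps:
x(y, g) = -7 + g*y
p = -32 (p = -2 - 30 = -32)
(-67 + p)*x(8, -2) = (-67 - 32)*(-7 - 2*8) = -99*(-7 - 16) = -99*(-23) = 2277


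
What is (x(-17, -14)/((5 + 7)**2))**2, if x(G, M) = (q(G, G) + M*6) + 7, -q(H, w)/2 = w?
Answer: 1849/20736 ≈ 0.089169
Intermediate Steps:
q(H, w) = -2*w
x(G, M) = 7 - 2*G + 6*M (x(G, M) = (-2*G + M*6) + 7 = (-2*G + 6*M) + 7 = 7 - 2*G + 6*M)
(x(-17, -14)/((5 + 7)**2))**2 = ((7 - 2*(-17) + 6*(-14))/((5 + 7)**2))**2 = ((7 + 34 - 84)/(12**2))**2 = (-43/144)**2 = 1849/20736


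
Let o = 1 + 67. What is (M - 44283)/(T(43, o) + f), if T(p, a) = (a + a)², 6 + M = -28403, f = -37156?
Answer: 18173/4665 ≈ 3.8956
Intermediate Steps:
o = 68
M = -28409 (M = -6 - 28403 = -28409)
T(p, a) = 4*a² (T(p, a) = (2*a)² = 4*a²)
(M - 44283)/(T(43, o) + f) = (-28409 - 44283)/(4*68² - 37156) = -72692/(4*4624 - 37156) = -72692/(18496 - 37156) = -72692/(-18660) = -72692*(-1/18660) = 18173/4665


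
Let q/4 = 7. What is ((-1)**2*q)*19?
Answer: 532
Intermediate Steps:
q = 28 (q = 4*7 = 28)
((-1)**2*q)*19 = ((-1)**2*28)*19 = (1*28)*19 = 28*19 = 532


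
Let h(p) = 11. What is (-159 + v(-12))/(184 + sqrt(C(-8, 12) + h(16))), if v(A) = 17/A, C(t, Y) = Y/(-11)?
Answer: -974050/1116921 + 1925*sqrt(1199)/4467684 ≈ -0.85717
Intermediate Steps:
C(t, Y) = -Y/11 (C(t, Y) = Y*(-1/11) = -Y/11)
(-159 + v(-12))/(184 + sqrt(C(-8, 12) + h(16))) = (-159 + 17/(-12))/(184 + sqrt(-1/11*12 + 11)) = (-159 + 17*(-1/12))/(184 + sqrt(-12/11 + 11)) = (-159 - 17/12)/(184 + sqrt(109/11)) = -1925/(12*(184 + sqrt(1199)/11))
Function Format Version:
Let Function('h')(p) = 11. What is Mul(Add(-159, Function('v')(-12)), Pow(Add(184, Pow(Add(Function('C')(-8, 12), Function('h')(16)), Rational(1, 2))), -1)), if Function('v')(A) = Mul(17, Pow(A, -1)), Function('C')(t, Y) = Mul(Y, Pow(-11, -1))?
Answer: Add(Rational(-974050, 1116921), Mul(Rational(1925, 4467684), Pow(1199, Rational(1, 2)))) ≈ -0.85717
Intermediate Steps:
Function('C')(t, Y) = Mul(Rational(-1, 11), Y) (Function('C')(t, Y) = Mul(Y, Rational(-1, 11)) = Mul(Rational(-1, 11), Y))
Mul(Add(-159, Function('v')(-12)), Pow(Add(184, Pow(Add(Function('C')(-8, 12), Function('h')(16)), Rational(1, 2))), -1)) = Mul(Add(-159, Mul(17, Pow(-12, -1))), Pow(Add(184, Pow(Add(Mul(Rational(-1, 11), 12), 11), Rational(1, 2))), -1)) = Mul(Add(-159, Mul(17, Rational(-1, 12))), Pow(Add(184, Pow(Add(Rational(-12, 11), 11), Rational(1, 2))), -1)) = Mul(Add(-159, Rational(-17, 12)), Pow(Add(184, Pow(Rational(109, 11), Rational(1, 2))), -1)) = Mul(Rational(-1925, 12), Pow(Add(184, Mul(Rational(1, 11), Pow(1199, Rational(1, 2)))), -1))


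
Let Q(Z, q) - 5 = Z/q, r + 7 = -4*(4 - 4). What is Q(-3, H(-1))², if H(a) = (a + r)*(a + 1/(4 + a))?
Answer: 5041/256 ≈ 19.691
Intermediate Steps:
r = -7 (r = -7 - 4*(4 - 4) = -7 - 4*0 = -7 + 0 = -7)
H(a) = (-7 + a)*(a + 1/(4 + a)) (H(a) = (a - 7)*(a + 1/(4 + a)) = (-7 + a)*(a + 1/(4 + a)))
Q(Z, q) = 5 + Z/q
Q(-3, H(-1))² = (5 - 3*(4 - 1)/(-7 + (-1)³ - 27*(-1) - 3*(-1)²))² = (5 - 3*3/(-7 - 1 + 27 - 3*1))² = (5 - 3*3/(-7 - 1 + 27 - 3))² = (5 - 3/((⅓)*16))² = (5 - 3/16/3)² = (5 - 3*3/16)² = (5 - 9/16)² = (71/16)² = 5041/256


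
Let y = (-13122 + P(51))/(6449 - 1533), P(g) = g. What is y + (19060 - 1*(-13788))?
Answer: 161467697/4916 ≈ 32845.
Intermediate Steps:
y = -13071/4916 (y = (-13122 + 51)/(6449 - 1533) = -13071/4916 ≈ -2.6589)
y + (19060 - 1*(-13788)) = -13071/4916 + (19060 - 1*(-13788)) = -13071/4916 + (19060 + 13788) = -13071/4916 + 32848 = 161467697/4916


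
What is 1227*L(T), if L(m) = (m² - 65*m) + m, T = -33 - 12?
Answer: 6018435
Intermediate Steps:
T = -45
L(m) = m² - 64*m
1227*L(T) = 1227*(-45*(-64 - 45)) = 1227*(-45*(-109)) = 1227*4905 = 6018435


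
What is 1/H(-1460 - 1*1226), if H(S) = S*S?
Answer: 1/7214596 ≈ 1.3861e-7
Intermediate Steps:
H(S) = S²
1/H(-1460 - 1*1226) = 1/((-1460 - 1*1226)²) = 1/((-1460 - 1226)²) = 1/((-2686)²) = 1/7214596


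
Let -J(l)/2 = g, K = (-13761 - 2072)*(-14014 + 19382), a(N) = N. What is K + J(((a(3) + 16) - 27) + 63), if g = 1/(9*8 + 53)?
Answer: -10623943002/125 ≈ -8.4991e+7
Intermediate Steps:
K = -84991544 (K = -15833*5368 = -84991544)
g = 1/125 (g = 1/(72 + 53) = 1/125 ≈ 0.0080000)
J(l) = -2/125 (J(l) = -2*1/125 = -2/125)
K + J(((a(3) + 16) - 27) + 63) = -84991544 - 2/125 = -10623943002/125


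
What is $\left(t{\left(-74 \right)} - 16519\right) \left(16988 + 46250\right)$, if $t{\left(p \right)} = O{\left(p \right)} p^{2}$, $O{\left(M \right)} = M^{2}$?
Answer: $1895246464566$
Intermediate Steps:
$t{\left(p \right)} = p^{4}$ ($t{\left(p \right)} = p^{2} p^{2} = p^{4}$)
$\left(t{\left(-74 \right)} - 16519\right) \left(16988 + 46250\right) = \left(\left(-74\right)^{4} - 16519\right) \left(16988 + 46250\right) = \left(29986576 - 16519\right) 63238 = 29970057 \cdot 63238 = 1895246464566$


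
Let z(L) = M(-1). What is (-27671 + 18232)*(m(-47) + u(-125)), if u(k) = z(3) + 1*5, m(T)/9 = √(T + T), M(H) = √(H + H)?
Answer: -47195 - 84951*I*√94 - 9439*I*√2 ≈ -47195.0 - 8.3698e+5*I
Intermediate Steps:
M(H) = √2*√H (M(H) = √(2*H) = √2*√H)
z(L) = I*√2 (z(L) = √2*√(-1) = √2*I = I*√2)
m(T) = 9*√2*√T (m(T) = 9*√(T + T) = 9*√(2*T) = 9*(√2*√T) = 9*√2*√T)
u(k) = 5 + I*√2 (u(k) = I*√2 + 1*5 = I*√2 + 5 = 5 + I*√2)
(-27671 + 18232)*(m(-47) + u(-125)) = (-27671 + 18232)*(9*√2*√(-47) + (5 + I*√2)) = -9439*(9*√2*(I*√47) + (5 + I*√2)) = -9439*(9*I*√94 + (5 + I*√2)) = -9439*(5 + I*√2 + 9*I*√94) = -47195 - 84951*I*√94 - 9439*I*√2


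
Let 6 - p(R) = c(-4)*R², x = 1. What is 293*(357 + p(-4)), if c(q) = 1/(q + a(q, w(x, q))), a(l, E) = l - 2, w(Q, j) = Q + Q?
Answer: 534139/5 ≈ 1.0683e+5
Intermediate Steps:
w(Q, j) = 2*Q
a(l, E) = -2 + l
c(q) = 1/(-2 + 2*q) (c(q) = 1/(q + (-2 + q)) = 1/(-2 + 2*q))
p(R) = 6 + R²/10 (p(R) = 6 - 1/(2*(-1 - 4))*R² = 6 - (½)/(-5)*R² = 6 - (½)*(-⅕)*R² = 6 - (-1)*R²/10 = 6 + R²/10)
293*(357 + p(-4)) = 293*(357 + (6 + (⅒)*(-4)²)) = 293*(357 + (6 + (⅒)*16)) = 293*(357 + (6 + 8/5)) = 293*(357 + 38/5) = 293*(1823/5) = 534139/5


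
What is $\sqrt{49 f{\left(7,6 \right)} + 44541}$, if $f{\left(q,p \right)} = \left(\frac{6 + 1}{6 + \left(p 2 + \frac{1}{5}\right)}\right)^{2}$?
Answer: $\frac{7 \sqrt{153646}}{13} \approx 211.06$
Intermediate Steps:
$f{\left(q,p \right)} = \frac{49}{\left(\frac{31}{5} + 2 p\right)^{2}}$ ($f{\left(q,p \right)} = \left(\frac{7}{6 + \left(2 p + \frac{1}{5}\right)}\right)^{2} = \left(\frac{7}{6 + \left(\frac{1}{5} + 2 p\right)}\right)^{2} = \left(\frac{7}{\frac{31}{5} + 2 p}\right)^{2} = \frac{49}{\left(\frac{31}{5} + 2 p\right)^{2}}$)
$\sqrt{49 f{\left(7,6 \right)} + 44541} = \sqrt{49 \frac{1225}{\left(31 + 10 \cdot 6\right)^{2}} + 44541} = \sqrt{49 \frac{1225}{\left(31 + 60\right)^{2}} + 44541} = \sqrt{49 \cdot \frac{1225}{8281} + 44541} = \sqrt{49 \cdot 1225 \cdot \frac{1}{8281} + 44541} = \sqrt{49 \cdot \frac{25}{169} + 44541} = \sqrt{\frac{1225}{169} + 44541} = \sqrt{\frac{7528654}{169}} = \frac{7 \sqrt{153646}}{13}$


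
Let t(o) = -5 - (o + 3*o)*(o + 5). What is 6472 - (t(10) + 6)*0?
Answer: 6472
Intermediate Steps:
t(o) = -5 - 4*o*(5 + o)
6472 - (t(10) + 6)*0 = 6472 - ((-5 - 20*10 - 4*10²) + 6)*0 = 6472 - ((-5 - 200 - 4*100) + 6)*0 = 6472 - ((-5 - 200 - 400) + 6)*0 = 6472 - (-605 + 6)*0 = 6472 - (-599)*0 = 6472 - 1*0 = 6472 + 0 = 6472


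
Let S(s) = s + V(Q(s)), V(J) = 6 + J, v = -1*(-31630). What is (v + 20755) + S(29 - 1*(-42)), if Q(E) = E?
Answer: 52533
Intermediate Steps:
v = 31630
S(s) = 6 + 2*s (S(s) = s + (6 + s) = 6 + 2*s)
(v + 20755) + S(29 - 1*(-42)) = (31630 + 20755) + (6 + 2*(29 - 1*(-42))) = 52385 + (6 + 2*(29 + 42)) = 52385 + (6 + 2*71) = 52385 + (6 + 142) = 52385 + 148 = 52533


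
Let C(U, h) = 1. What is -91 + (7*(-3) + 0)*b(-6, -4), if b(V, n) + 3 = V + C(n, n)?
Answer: 77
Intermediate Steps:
b(V, n) = -2 + V (b(V, n) = -3 + (V + 1) = -3 + (1 + V) = -2 + V)
-91 + (7*(-3) + 0)*b(-6, -4) = -91 + (7*(-3) + 0)*(-2 - 6) = -91 + (-21 + 0)*(-8) = -91 - 21*(-8) = -91 + 168 = 77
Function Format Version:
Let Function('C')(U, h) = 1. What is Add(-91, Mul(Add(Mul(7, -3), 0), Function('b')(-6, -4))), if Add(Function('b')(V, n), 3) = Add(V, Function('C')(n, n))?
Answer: 77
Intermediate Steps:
Function('b')(V, n) = Add(-2, V) (Function('b')(V, n) = Add(-3, Add(V, 1)) = Add(-3, Add(1, V)) = Add(-2, V))
Add(-91, Mul(Add(Mul(7, -3), 0), Function('b')(-6, -4))) = Add(-91, Mul(Add(Mul(7, -3), 0), Add(-2, -6))) = Add(-91, Mul(Add(-21, 0), -8)) = Add(-91, Mul(-21, -8)) = Add(-91, 168) = 77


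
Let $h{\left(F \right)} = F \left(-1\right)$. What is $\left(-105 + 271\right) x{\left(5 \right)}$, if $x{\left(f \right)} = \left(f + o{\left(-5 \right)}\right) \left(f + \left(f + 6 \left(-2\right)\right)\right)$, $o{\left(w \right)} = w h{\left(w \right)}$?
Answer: $6640$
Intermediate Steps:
$h{\left(F \right)} = - F$
$o{\left(w \right)} = - w^{2}$ ($o{\left(w \right)} = w \left(- w\right) = - w^{2}$)
$x{\left(f \right)} = \left(-25 + f\right) \left(-12 + 2 f\right)$ ($x{\left(f \right)} = \left(f - \left(-5\right)^{2}\right) \left(f + \left(f + 6 \left(-2\right)\right)\right) = \left(f - 25\right) \left(f + \left(f - 12\right)\right) = \left(f - 25\right) \left(f + \left(-12 + f\right)\right) = \left(-25 + f\right) \left(-12 + 2 f\right)$)
$\left(-105 + 271\right) x{\left(5 \right)} = \left(-105 + 271\right) \left(300 - 310 + 2 \cdot 5^{2}\right) = 166 \left(300 - 310 + 2 \cdot 25\right) = 166 \left(300 - 310 + 50\right) = 166 \cdot 40 = 6640$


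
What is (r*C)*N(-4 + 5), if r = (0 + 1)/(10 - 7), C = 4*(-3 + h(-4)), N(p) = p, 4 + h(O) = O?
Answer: -44/3 ≈ -14.667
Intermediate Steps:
h(O) = -4 + O
C = -44 (C = 4*(-3 + (-4 - 4)) = 4*(-3 - 8) = 4*(-11) = -44)
r = ⅓ (r = 1/3 = 1*(⅓) = ⅓ ≈ 0.33333)
(r*C)*N(-4 + 5) = ((⅓)*(-44))*(-4 + 5) = -44/3*1 = -44/3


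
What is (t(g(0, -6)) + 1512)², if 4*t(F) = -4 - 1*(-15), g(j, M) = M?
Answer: 36711481/16 ≈ 2.2945e+6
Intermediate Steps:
t(F) = 11/4 (t(F) = (-4 - 1*(-15))/4 = (-4 + 15)/4 = (¼)*11 = 11/4)
(t(g(0, -6)) + 1512)² = (11/4 + 1512)² = (6059/4)² = 36711481/16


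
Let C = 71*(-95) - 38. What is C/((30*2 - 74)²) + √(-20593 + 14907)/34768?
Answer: -969/28 + I*√5686/34768 ≈ -34.607 + 0.0021688*I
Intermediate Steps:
C = -6783 (C = -6745 - 38 = -6783)
C/((30*2 - 74)²) + √(-20593 + 14907)/34768 = -6783/(30*2 - 74)² + √(-20593 + 14907)/34768 = -6783/(60 - 74)² + √(-5686)*(1/34768) = -6783/((-14)²) + (I*√5686)*(1/34768) = -6783/196 + I*√5686/34768 = -6783*1/196 + I*√5686/34768 = -969/28 + I*√5686/34768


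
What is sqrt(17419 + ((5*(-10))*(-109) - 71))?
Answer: sqrt(22798) ≈ 150.99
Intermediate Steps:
sqrt(17419 + ((5*(-10))*(-109) - 71)) = sqrt(17419 + (-50*(-109) - 71)) = sqrt(17419 + (5450 - 71)) = sqrt(17419 + 5379) = sqrt(22798)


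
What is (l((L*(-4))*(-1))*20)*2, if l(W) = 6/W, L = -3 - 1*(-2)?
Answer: -60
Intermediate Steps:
L = -1 (L = -3 + 2 = -1)
(l((L*(-4))*(-1))*20)*2 = ((6/((-1*(-4)*(-1))))*20)*2 = ((6/((4*(-1))))*20)*2 = ((6/(-4))*20)*2 = ((6*(-1/4))*20)*2 = -3/2*20*2 = -30*2 = -60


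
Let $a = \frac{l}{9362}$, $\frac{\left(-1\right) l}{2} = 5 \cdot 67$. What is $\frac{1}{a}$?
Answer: $- \frac{4681}{335} \approx -13.973$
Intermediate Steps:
$l = -670$ ($l = - 2 \cdot 5 \cdot 67 = \left(-2\right) 335 = -670$)
$a = - \frac{335}{4681}$ ($a = - \frac{670}{9362} = \left(-670\right) \frac{1}{9362} = - \frac{335}{4681} \approx -0.071566$)
$\frac{1}{a} = \frac{1}{- \frac{335}{4681}} = - \frac{4681}{335}$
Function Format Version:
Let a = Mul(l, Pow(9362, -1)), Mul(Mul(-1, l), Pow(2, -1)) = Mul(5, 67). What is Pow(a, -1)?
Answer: Rational(-4681, 335) ≈ -13.973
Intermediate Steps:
l = -670 (l = Mul(-2, Mul(5, 67)) = Mul(-2, 335) = -670)
a = Rational(-335, 4681) (a = Mul(-670, Pow(9362, -1)) = Mul(-670, Rational(1, 9362)) = Rational(-335, 4681) ≈ -0.071566)
Pow(a, -1) = Pow(Rational(-335, 4681), -1) = Rational(-4681, 335)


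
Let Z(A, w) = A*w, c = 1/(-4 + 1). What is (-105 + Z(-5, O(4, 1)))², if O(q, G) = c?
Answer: 96100/9 ≈ 10678.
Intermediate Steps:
c = -⅓ (c = 1/(-3) = -⅓ ≈ -0.33333)
O(q, G) = -⅓
(-105 + Z(-5, O(4, 1)))² = (-105 - 5*(-⅓))² = (-105 + 5/3)² = (-310/3)² = 96100/9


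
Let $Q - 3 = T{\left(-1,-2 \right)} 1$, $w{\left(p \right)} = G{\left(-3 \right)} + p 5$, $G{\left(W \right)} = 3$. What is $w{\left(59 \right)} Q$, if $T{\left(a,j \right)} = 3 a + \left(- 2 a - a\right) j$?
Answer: $-1788$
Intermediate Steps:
$w{\left(p \right)} = 3 + 5 p$ ($w{\left(p \right)} = 3 + p 5 = 3 + 5 p$)
$T{\left(a,j \right)} = 3 a - 3 a j$ ($T{\left(a,j \right)} = 3 a + - 3 a j = 3 a - 3 a j$)
$Q = -6$ ($Q = 3 + 3 \left(-1\right) \left(1 - -2\right) 1 = 3 + 3 \left(-1\right) \left(1 + 2\right) 1 = 3 + 3 \left(-1\right) 3 \cdot 1 = 3 - 9 = -6$)
$w{\left(59 \right)} Q = \left(3 + 5 \cdot 59\right) \left(-6\right) = \left(3 + 295\right) \left(-6\right) = 298 \left(-6\right) = -1788$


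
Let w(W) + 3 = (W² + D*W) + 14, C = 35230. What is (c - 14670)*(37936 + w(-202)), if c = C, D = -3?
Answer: 1631579920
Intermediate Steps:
c = 35230
w(W) = 11 + W² - 3*W (w(W) = -3 + ((W² - 3*W) + 14) = -3 + (14 + W² - 3*W) = 11 + W² - 3*W)
(c - 14670)*(37936 + w(-202)) = (35230 - 14670)*(37936 + (11 + (-202)² - 3*(-202))) = 20560*(37936 + (11 + 40804 + 606)) = 20560*(37936 + 41421) = 20560*79357 = 1631579920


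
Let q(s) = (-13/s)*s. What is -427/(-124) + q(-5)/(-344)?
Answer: 37125/10664 ≈ 3.4813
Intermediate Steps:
q(s) = -13
-427/(-124) + q(-5)/(-344) = -427/(-124) - 13/(-344) = -427*(-1/124) - 13*(-1/344) = 427/124 + 13/344 = 37125/10664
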